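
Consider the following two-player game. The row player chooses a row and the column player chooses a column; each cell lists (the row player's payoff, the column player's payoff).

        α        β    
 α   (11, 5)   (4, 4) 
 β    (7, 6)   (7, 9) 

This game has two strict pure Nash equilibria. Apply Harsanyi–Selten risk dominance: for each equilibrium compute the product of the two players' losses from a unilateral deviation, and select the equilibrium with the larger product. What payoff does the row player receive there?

At both α: the row player loses 11 − 7 = 4 by deviating; the column player loses 5 − 4 = 1. Product = 4·1 = 4.
At both β: the row player loses 7 − 4 = 3 by deviating; the column player loses 9 − 6 = 3. Product = 3·3 = 9.
9 > 4, so both β is risk-dominant. The row player's payoff there is 7.

7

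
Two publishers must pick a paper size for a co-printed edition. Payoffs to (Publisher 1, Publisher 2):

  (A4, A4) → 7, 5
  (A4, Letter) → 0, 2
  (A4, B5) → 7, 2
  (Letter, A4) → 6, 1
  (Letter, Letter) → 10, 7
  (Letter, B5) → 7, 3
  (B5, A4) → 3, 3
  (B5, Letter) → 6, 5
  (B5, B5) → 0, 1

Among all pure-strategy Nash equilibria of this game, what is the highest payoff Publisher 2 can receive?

Both A4 is a pure NE (Publisher 1: 7 ≥ 6; Publisher 2: 5 ≥ 2). Publisher 2 gets 5.
Both Letter is a pure NE (Publisher 1: 10 ≥ 6; Publisher 2: 7 ≥ 3). Publisher 2 gets 7.
Every other cell has a profitable deviation for at least one player. Highest of {5, 7} is 7.

7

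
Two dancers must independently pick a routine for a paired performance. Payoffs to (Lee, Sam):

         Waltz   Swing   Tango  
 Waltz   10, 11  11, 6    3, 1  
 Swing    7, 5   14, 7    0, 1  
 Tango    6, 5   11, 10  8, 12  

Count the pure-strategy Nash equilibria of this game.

3

Both Waltz: Lee gets 10 (best alternative 7); Sam gets 11 (best alternative 6). Neither deviates — NE.
Both Swing: Lee gets 14 (best alternative 11); Sam gets 7 (best alternative 5). Neither deviates — NE.
Both Tango: Lee gets 8 (best alternative 3); Sam gets 12 (best alternative 10). Neither deviates — NE.
(Swing, Tango) is not a NE: Lee would switch to Tango (8 > 0).
No other cell survives both best-response checks, so there are 3 pure NE.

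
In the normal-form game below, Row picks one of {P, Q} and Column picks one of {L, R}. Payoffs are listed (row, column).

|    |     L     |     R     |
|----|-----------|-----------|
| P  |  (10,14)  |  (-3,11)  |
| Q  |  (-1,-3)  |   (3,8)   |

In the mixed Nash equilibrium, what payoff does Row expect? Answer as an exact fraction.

27/17

Column mixes with probability q on L, chosen so Row is indifferent: 10q + (-3)(1−q) = (-1)q + 3(1−q) gives q = 6/17.
Row's expected payoff (from either row, since indifferent) is 10·6/17 + (-3)·11/17 = 27/17.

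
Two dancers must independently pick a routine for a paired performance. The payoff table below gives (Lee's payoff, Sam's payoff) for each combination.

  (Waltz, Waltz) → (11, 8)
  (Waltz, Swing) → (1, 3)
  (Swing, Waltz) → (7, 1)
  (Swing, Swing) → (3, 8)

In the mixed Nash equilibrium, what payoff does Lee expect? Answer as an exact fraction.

Sam mixes with probability q on Waltz, chosen so Lee is indifferent: 11q + 1(1−q) = 7q + 3(1−q) gives q = 1/3.
Lee's expected payoff (from either row, since indifferent) is 11·1/3 + 1·2/3 = 13/3.

13/3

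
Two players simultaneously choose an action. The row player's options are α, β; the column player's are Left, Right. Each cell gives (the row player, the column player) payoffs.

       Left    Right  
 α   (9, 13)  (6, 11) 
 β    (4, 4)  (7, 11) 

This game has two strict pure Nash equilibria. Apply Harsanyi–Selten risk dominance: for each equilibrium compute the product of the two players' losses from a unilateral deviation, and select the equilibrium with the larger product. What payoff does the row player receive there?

At (α, Left): the row player loses 9 − 4 = 5 by deviating; the column player loses 13 − 11 = 2. Product = 5·2 = 10.
At (β, Right): the row player loses 7 − 6 = 1 by deviating; the column player loses 11 − 4 = 7. Product = 1·7 = 7.
10 > 7, so (α, Left) is risk-dominant. The row player's payoff there is 9.

9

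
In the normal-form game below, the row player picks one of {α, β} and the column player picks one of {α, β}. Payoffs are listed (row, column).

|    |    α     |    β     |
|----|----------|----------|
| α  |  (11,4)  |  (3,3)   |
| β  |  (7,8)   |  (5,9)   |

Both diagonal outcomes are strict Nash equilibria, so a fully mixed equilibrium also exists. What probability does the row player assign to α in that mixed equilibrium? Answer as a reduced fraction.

1/2

The row player's mix p on α must make the column player indifferent between α and β.
The column player's payoff from α: 4p + 8(1−p). From β: 3p + 9(1−p).
Set equal: 1p = 1(1−p) → p = 1/2.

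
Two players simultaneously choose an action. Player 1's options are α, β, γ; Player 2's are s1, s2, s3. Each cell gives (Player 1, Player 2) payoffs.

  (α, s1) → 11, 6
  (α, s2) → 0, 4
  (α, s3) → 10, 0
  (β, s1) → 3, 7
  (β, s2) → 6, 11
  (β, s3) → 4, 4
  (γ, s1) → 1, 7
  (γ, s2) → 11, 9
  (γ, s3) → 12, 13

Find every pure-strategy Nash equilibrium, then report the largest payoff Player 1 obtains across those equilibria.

(α, s1) is a pure NE (Player 1: 11 ≥ 3; Player 2: 6 ≥ 4). Player 1 gets 11.
(γ, s3) is a pure NE (Player 1: 12 ≥ 10; Player 2: 13 ≥ 9). Player 1 gets 12.
Every other cell has a profitable deviation for at least one player. Highest of {11, 12} is 12.

12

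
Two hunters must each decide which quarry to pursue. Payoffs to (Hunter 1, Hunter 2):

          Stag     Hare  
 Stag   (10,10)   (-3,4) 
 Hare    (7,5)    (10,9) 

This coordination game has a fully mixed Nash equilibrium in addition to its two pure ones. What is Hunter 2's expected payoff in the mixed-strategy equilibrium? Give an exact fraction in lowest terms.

7

Hunter 1 mixes with probability p on Stag, chosen so Hunter 2 is indifferent: 10p + 5(1−p) = 4p + 9(1−p) gives p = 2/5.
Hunter 2's expected payoff is 10·2/5 + 5·3/5 = 7.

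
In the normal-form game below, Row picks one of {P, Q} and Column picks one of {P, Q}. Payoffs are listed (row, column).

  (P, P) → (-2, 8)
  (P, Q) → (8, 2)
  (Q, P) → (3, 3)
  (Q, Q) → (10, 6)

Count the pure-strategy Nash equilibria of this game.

Both Q: Row gets 10 (best alternative 8); Column gets 6 (best alternative 3). Neither deviates — NE.
Both P is not a NE: Row would switch to Q (3 > -2).
No other cell survives both best-response checks, so there is 1 pure NE.

1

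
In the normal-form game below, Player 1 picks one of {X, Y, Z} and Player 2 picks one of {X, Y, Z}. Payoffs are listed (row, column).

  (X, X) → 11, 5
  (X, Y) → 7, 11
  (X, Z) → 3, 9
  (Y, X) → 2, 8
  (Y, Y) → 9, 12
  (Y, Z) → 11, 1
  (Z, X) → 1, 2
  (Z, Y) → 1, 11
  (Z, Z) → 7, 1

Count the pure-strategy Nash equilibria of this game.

1

Both Y: Player 1 gets 9 (best alternative 7); Player 2 gets 12 (best alternative 8). Neither deviates — NE.
Both Z is not a NE: Player 1 would switch to Y (11 > 7).
No other cell survives both best-response checks, so there is 1 pure NE.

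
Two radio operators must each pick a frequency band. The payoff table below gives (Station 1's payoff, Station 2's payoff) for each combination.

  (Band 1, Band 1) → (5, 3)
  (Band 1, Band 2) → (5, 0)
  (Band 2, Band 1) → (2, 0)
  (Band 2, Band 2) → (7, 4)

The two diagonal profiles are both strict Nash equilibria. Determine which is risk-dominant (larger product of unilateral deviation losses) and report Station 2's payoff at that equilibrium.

3

At both Band 1: Station 1 loses 5 − 2 = 3 by deviating; Station 2 loses 3 − 0 = 3. Product = 3·3 = 9.
At both Band 2: Station 1 loses 7 − 5 = 2 by deviating; Station 2 loses 4 − 0 = 4. Product = 2·4 = 8.
9 > 8, so both Band 1 is risk-dominant. Station 2's payoff there is 3.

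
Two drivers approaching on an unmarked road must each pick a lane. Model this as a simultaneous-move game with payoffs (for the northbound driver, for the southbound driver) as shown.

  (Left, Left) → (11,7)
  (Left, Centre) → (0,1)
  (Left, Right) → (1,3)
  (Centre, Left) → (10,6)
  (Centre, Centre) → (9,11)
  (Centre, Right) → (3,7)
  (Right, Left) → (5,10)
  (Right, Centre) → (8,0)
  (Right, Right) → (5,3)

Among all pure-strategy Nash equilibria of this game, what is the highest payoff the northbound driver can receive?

Both Left is a pure NE (the northbound driver: 11 ≥ 10; the southbound driver: 7 ≥ 3). The northbound driver gets 11.
Both Centre is a pure NE (the northbound driver: 9 ≥ 8; the southbound driver: 11 ≥ 7). The northbound driver gets 9.
Every other cell has a profitable deviation for at least one player. Highest of {11, 9} is 11.

11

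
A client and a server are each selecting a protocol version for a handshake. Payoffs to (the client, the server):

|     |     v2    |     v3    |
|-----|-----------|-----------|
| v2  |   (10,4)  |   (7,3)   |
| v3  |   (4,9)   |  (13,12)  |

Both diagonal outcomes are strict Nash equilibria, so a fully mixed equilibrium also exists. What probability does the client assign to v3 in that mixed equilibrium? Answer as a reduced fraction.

The client's mix p on v2 must make the server indifferent between v2 and v3.
The server's payoff from v2: 4p + 9(1−p). From v3: 3p + 12(1−p).
Set equal: 1p = 3(1−p) → p = 3/4.
Probability on v3 is 1 − 3/4 = 1/4.

1/4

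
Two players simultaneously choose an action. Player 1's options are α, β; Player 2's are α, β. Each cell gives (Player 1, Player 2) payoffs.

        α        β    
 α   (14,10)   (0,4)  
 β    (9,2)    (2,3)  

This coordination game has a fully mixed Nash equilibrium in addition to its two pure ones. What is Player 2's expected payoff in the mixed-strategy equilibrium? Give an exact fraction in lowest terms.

Player 1 mixes with probability p on α, chosen so Player 2 is indifferent: 10p + 2(1−p) = 4p + 3(1−p) gives p = 1/7.
Player 2's expected payoff is 10·1/7 + 2·6/7 = 22/7.

22/7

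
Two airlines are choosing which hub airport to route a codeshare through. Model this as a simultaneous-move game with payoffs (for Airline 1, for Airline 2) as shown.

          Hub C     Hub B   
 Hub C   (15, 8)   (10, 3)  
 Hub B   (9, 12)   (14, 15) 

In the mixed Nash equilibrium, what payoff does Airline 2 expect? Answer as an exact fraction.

Airline 1 mixes with probability p on Hub C, chosen so Airline 2 is indifferent: 8p + 12(1−p) = 3p + 15(1−p) gives p = 3/8.
Airline 2's expected payoff is 8·3/8 + 12·5/8 = 21/2.

21/2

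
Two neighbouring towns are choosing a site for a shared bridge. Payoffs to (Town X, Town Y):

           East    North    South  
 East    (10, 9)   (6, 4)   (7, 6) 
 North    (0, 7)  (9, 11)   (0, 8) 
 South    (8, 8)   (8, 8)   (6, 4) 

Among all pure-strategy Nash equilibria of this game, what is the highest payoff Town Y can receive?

Both East is a pure NE (Town X: 10 ≥ 8; Town Y: 9 ≥ 6). Town Y gets 9.
Both North is a pure NE (Town X: 9 ≥ 8; Town Y: 11 ≥ 8). Town Y gets 11.
Every other cell has a profitable deviation for at least one player. Highest of {9, 11} is 11.

11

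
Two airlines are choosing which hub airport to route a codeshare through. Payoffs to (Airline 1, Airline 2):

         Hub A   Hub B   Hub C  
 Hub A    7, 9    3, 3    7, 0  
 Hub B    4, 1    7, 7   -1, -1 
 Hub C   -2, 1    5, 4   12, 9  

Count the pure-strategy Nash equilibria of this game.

3

Both Hub A: Airline 1 gets 7 (best alternative 4); Airline 2 gets 9 (best alternative 3). Neither deviates — NE.
Both Hub B: Airline 1 gets 7 (best alternative 5); Airline 2 gets 7 (best alternative 1). Neither deviates — NE.
Both Hub C: Airline 1 gets 12 (best alternative 7); Airline 2 gets 9 (best alternative 4). Neither deviates — NE.
(Hub C, Hub B) is not a NE: Airline 1 would switch to Hub B (7 > 5).
No other cell survives both best-response checks, so there are 3 pure NE.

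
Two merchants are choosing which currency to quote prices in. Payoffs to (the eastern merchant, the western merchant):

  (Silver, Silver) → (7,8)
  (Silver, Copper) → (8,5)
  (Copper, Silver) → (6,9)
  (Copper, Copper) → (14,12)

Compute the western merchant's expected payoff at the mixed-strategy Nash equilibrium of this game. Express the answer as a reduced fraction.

The eastern merchant mixes with probability p on Silver, chosen so the western merchant is indifferent: 8p + 9(1−p) = 5p + 12(1−p) gives p = 1/2.
The western merchant's expected payoff is 8·1/2 + 9·1/2 = 17/2.

17/2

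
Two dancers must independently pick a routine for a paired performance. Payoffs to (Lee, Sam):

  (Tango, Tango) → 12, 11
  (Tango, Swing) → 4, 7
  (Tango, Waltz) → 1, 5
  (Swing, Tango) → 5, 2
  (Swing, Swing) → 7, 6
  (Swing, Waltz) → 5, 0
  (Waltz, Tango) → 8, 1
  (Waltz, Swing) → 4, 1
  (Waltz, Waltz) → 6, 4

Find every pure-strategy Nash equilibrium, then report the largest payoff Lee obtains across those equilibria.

12

Both Tango is a pure NE (Lee: 12 ≥ 8; Sam: 11 ≥ 7). Lee gets 12.
Both Swing is a pure NE (Lee: 7 ≥ 4; Sam: 6 ≥ 2). Lee gets 7.
Both Waltz is a pure NE (Lee: 6 ≥ 5; Sam: 4 ≥ 1). Lee gets 6.
Every other cell has a profitable deviation for at least one player. Highest of {12, 7, 6} is 12.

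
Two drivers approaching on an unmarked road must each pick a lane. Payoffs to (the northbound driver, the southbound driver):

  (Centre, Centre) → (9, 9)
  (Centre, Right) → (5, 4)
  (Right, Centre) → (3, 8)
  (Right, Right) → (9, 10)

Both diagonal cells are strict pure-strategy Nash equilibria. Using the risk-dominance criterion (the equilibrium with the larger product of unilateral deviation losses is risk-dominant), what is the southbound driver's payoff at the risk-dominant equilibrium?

At both Centre: the northbound driver loses 9 − 3 = 6 by deviating; the southbound driver loses 9 − 4 = 5. Product = 6·5 = 30.
At both Right: the northbound driver loses 9 − 5 = 4 by deviating; the southbound driver loses 10 − 8 = 2. Product = 4·2 = 8.
30 > 8, so both Centre is risk-dominant. The southbound driver's payoff there is 9.

9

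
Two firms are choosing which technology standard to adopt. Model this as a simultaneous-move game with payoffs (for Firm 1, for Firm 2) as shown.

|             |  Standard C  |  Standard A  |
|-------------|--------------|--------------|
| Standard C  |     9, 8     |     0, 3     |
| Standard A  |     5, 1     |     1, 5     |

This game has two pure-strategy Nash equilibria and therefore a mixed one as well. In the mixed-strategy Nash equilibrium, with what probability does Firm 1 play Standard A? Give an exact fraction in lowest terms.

5/9

Firm 1's mix p on Standard C must make Firm 2 indifferent between Standard C and Standard A.
Firm 2's payoff from Standard C: 8p + 1(1−p). From Standard A: 3p + 5(1−p).
Set equal: 5p = 4(1−p) → p = 4/9.
Probability on Standard A is 1 − 4/9 = 5/9.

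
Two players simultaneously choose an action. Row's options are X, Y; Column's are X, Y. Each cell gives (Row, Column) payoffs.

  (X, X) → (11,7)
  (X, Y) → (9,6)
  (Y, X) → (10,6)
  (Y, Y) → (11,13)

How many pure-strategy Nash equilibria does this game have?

2

Both X: Row gets 11 (best alternative 10); Column gets 7 (best alternative 6). Neither deviates — NE.
Both Y: Row gets 11 (best alternative 9); Column gets 13 (best alternative 6). Neither deviates — NE.
(X, Y) is not a NE: Row would switch to Y (11 > 9).
No other cell survives both best-response checks, so there are 2 pure NE.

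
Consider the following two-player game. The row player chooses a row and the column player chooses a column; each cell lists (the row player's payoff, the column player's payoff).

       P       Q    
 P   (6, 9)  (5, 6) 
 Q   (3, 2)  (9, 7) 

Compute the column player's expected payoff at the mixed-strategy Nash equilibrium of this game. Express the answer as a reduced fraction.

The row player mixes with probability p on P, chosen so the column player is indifferent: 9p + 2(1−p) = 6p + 7(1−p) gives p = 5/8.
The column player's expected payoff is 9·5/8 + 2·3/8 = 51/8.

51/8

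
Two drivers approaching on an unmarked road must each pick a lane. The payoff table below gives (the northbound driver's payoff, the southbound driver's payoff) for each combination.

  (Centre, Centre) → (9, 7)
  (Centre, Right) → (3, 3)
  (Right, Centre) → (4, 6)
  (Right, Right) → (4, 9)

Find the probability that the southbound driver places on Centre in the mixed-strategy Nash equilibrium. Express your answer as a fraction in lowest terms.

The southbound driver's mix q on Centre must make the northbound driver indifferent between Centre and Right.
The northbound driver's payoff from Centre: 9q + 3(1−q). From Right: 4q + 4(1−q).
Set equal: 5q = 1(1−q) → q = 1/6.

1/6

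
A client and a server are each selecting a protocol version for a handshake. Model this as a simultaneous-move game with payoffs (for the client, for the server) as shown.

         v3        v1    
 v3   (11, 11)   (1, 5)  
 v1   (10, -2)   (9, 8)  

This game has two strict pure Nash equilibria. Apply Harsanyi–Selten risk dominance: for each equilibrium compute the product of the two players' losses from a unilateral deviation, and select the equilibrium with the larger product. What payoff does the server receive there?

At both v3: the client loses 11 − 10 = 1 by deviating; the server loses 11 − 5 = 6. Product = 1·6 = 6.
At both v1: the client loses 9 − 1 = 8 by deviating; the server loses 8 − (-2) = 10. Product = 8·10 = 80.
80 > 6, so both v1 is risk-dominant. The server's payoff there is 8.

8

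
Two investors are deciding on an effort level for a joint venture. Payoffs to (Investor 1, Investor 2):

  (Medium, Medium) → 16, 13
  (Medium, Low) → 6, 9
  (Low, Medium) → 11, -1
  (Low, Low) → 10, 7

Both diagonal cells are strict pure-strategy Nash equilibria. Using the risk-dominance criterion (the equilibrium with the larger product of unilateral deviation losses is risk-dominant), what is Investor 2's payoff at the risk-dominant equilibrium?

At both Medium: Investor 1 loses 16 − 11 = 5 by deviating; Investor 2 loses 13 − 9 = 4. Product = 5·4 = 20.
At both Low: Investor 1 loses 10 − 6 = 4 by deviating; Investor 2 loses 7 − (-1) = 8. Product = 4·8 = 32.
32 > 20, so both Low is risk-dominant. Investor 2's payoff there is 7.

7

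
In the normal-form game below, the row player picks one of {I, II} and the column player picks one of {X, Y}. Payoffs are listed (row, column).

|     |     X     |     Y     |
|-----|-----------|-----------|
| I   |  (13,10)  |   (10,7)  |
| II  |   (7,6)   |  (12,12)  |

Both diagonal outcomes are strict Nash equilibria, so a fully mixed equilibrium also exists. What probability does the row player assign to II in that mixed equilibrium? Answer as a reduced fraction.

1/3

The row player's mix p on I must make the column player indifferent between X and Y.
The column player's payoff from X: 10p + 6(1−p). From Y: 7p + 12(1−p).
Set equal: 3p = 6(1−p) → p = 6/9 = 2/3.
Probability on II is 1 − 2/3 = 1/3.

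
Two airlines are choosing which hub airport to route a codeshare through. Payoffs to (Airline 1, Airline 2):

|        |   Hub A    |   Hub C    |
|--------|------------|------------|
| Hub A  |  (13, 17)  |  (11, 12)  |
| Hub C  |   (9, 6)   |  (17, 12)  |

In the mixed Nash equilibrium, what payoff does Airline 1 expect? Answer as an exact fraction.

Airline 2 mixes with probability q on Hub A, chosen so Airline 1 is indifferent: 13q + 11(1−q) = 9q + 17(1−q) gives q = 3/5.
Airline 1's expected payoff (from either row, since indifferent) is 13·3/5 + 11·2/5 = 61/5.

61/5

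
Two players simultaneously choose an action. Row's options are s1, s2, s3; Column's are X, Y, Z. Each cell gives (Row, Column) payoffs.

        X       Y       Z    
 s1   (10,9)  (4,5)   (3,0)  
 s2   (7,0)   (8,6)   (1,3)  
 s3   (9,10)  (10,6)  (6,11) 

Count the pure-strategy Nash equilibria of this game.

2

(s1, X): Row gets 10 (best alternative 9); Column gets 9 (best alternative 5). Neither deviates — NE.
(s3, Z): Row gets 6 (best alternative 3); Column gets 11 (best alternative 10). Neither deviates — NE.
(s2, Y) is not a NE: Row would switch to s3 (10 > 8).
No other cell survives both best-response checks, so there are 2 pure NE.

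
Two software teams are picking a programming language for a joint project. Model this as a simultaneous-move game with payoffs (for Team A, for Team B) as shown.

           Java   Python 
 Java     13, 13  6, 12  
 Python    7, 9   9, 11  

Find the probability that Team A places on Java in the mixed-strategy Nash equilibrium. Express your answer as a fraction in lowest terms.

2/3

Team A's mix p on Java must make Team B indifferent between Java and Python.
Team B's payoff from Java: 13p + 9(1−p). From Python: 12p + 11(1−p).
Set equal: 1p = 2(1−p) → p = 2/3.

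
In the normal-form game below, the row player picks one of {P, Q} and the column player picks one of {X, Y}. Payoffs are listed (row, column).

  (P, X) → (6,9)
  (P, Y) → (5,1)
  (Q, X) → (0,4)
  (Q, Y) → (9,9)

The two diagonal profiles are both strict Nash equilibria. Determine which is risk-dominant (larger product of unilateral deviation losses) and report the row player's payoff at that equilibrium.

At (P, X): the row player loses 6 − 0 = 6 by deviating; the column player loses 9 − 1 = 8. Product = 6·8 = 48.
At (Q, Y): the row player loses 9 − 5 = 4 by deviating; the column player loses 9 − 4 = 5. Product = 4·5 = 20.
48 > 20, so (P, X) is risk-dominant. The row player's payoff there is 6.

6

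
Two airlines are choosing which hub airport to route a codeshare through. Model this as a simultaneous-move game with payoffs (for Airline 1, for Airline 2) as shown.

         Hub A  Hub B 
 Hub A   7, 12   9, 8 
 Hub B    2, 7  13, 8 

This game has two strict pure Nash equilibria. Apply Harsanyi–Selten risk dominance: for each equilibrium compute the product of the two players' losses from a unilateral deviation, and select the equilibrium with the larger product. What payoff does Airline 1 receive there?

7

At both Hub A: Airline 1 loses 7 − 2 = 5 by deviating; Airline 2 loses 12 − 8 = 4. Product = 5·4 = 20.
At both Hub B: Airline 1 loses 13 − 9 = 4 by deviating; Airline 2 loses 8 − 7 = 1. Product = 4·1 = 4.
20 > 4, so both Hub A is risk-dominant. Airline 1's payoff there is 7.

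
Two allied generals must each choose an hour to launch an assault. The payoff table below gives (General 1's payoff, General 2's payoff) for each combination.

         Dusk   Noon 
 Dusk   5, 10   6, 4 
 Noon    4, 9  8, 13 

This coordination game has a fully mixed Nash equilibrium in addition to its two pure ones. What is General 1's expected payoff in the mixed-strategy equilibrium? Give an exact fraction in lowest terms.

General 2 mixes with probability q on Dusk, chosen so General 1 is indifferent: 5q + 6(1−q) = 4q + 8(1−q) gives q = 2/3.
General 1's expected payoff (from either row, since indifferent) is 5·2/3 + 6·1/3 = 16/3.

16/3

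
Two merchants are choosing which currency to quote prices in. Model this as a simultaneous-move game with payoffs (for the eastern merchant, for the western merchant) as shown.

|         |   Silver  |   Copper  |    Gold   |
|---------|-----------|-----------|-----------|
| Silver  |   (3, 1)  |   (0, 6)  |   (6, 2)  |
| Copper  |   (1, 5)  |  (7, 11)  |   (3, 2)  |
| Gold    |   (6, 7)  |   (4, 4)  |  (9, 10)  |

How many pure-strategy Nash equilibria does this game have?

Both Copper: the eastern merchant gets 7 (best alternative 4); the western merchant gets 11 (best alternative 5). Neither deviates — NE.
Both Gold: the eastern merchant gets 9 (best alternative 6); the western merchant gets 10 (best alternative 7). Neither deviates — NE.
Both Silver is not a NE: the eastern merchant would switch to Gold (6 > 3).
No other cell survives both best-response checks, so there are 2 pure NE.

2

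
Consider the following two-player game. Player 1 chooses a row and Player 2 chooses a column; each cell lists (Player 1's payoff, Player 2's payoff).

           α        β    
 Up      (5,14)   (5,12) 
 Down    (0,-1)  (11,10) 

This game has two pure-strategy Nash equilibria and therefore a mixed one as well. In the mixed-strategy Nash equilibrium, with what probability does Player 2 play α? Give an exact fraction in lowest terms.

Player 2's mix q on α must make Player 1 indifferent between Up and Down.
Player 1's payoff from Up: 5q + 5(1−q). From Down: 0q + 11(1−q).
Set equal: 5q = 6(1−q) → q = 6/11.

6/11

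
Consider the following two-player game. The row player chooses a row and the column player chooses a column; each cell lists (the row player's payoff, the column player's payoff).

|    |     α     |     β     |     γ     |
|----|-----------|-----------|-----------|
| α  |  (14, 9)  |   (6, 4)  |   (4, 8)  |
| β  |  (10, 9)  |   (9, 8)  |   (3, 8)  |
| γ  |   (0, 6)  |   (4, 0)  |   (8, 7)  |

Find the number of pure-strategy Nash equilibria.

Both α: the row player gets 14 (best alternative 10); the column player gets 9 (best alternative 8). Neither deviates — NE.
Both γ: the row player gets 8 (best alternative 4); the column player gets 7 (best alternative 6). Neither deviates — NE.
Both β is not a NE: the column player would switch to α (9 > 8).
No other cell survives both best-response checks, so there are 2 pure NE.

2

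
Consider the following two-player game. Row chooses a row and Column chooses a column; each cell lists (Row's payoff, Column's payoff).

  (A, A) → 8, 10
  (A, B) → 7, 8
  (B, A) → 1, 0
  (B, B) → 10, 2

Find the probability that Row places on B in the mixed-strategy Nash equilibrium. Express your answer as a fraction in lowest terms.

1/2

Row's mix p on A must make Column indifferent between A and B.
Column's payoff from A: 10p + 0(1−p). From B: 8p + 2(1−p).
Set equal: 2p = 2(1−p) → p = 2/4 = 1/2.
Probability on B is 1 − 1/2 = 1/2.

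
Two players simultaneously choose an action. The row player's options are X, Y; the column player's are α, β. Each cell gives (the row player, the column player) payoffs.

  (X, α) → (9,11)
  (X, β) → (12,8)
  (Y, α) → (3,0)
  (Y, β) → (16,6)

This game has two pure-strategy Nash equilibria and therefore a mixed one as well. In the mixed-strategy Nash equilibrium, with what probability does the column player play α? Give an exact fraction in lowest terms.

The column player's mix q on α must make the row player indifferent between X and Y.
The row player's payoff from X: 9q + 12(1−q). From Y: 3q + 16(1−q).
Set equal: 6q = 4(1−q) → q = 4/10 = 2/5.

2/5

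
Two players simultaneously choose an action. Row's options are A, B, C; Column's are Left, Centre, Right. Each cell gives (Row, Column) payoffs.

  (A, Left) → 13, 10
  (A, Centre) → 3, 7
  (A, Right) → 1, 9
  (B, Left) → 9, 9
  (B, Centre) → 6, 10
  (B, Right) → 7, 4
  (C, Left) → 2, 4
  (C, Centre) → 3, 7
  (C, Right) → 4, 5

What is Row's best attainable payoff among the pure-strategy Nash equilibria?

(A, Left) is a pure NE (Row: 13 ≥ 9; Column: 10 ≥ 9). Row gets 13.
(B, Centre) is a pure NE (Row: 6 ≥ 3; Column: 10 ≥ 9). Row gets 6.
Every other cell has a profitable deviation for at least one player. Highest of {13, 6} is 13.

13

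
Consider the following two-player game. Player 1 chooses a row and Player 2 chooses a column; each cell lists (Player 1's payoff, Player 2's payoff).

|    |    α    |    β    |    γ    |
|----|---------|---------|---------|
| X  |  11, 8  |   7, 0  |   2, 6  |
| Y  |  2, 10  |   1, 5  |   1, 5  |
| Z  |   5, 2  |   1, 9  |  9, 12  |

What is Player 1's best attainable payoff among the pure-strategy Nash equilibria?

11

(X, α) is a pure NE (Player 1: 11 ≥ 5; Player 2: 8 ≥ 6). Player 1 gets 11.
(Z, γ) is a pure NE (Player 1: 9 ≥ 2; Player 2: 12 ≥ 9). Player 1 gets 9.
Every other cell has a profitable deviation for at least one player. Highest of {11, 9} is 11.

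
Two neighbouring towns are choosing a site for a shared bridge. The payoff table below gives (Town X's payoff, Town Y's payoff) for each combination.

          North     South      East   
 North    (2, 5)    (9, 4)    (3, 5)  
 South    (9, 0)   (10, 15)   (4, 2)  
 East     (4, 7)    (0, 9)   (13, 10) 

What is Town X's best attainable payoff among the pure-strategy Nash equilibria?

13

Both South is a pure NE (Town X: 10 ≥ 9; Town Y: 15 ≥ 2). Town X gets 10.
Both East is a pure NE (Town X: 13 ≥ 4; Town Y: 10 ≥ 9). Town X gets 13.
Every other cell has a profitable deviation for at least one player. Highest of {10, 13} is 13.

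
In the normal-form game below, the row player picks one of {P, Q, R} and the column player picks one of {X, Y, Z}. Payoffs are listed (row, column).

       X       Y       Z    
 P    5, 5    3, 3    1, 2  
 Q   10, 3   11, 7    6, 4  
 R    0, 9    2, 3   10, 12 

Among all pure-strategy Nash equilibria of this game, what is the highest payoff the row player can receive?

(Q, Y) is a pure NE (the row player: 11 ≥ 3; the column player: 7 ≥ 4). The row player gets 11.
(R, Z) is a pure NE (the row player: 10 ≥ 6; the column player: 12 ≥ 9). The row player gets 10.
Every other cell has a profitable deviation for at least one player. Highest of {11, 10} is 11.

11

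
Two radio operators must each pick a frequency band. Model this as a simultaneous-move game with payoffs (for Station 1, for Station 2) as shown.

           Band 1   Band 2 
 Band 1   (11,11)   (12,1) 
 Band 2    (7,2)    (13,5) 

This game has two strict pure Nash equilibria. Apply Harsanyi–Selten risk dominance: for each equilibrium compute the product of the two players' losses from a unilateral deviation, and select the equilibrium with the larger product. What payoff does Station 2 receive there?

At both Band 1: Station 1 loses 11 − 7 = 4 by deviating; Station 2 loses 11 − 1 = 10. Product = 4·10 = 40.
At both Band 2: Station 1 loses 13 − 12 = 1 by deviating; Station 2 loses 5 − 2 = 3. Product = 1·3 = 3.
40 > 3, so both Band 1 is risk-dominant. Station 2's payoff there is 11.

11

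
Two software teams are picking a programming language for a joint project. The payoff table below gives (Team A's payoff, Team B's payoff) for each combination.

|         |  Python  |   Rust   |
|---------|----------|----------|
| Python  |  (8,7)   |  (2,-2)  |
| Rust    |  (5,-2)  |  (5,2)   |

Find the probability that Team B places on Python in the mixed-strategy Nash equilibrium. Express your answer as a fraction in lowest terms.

1/2

Team B's mix q on Python must make Team A indifferent between Python and Rust.
Team A's payoff from Python: 8q + 2(1−q). From Rust: 5q + 5(1−q).
Set equal: 3q = 3(1−q) → q = 3/6 = 1/2.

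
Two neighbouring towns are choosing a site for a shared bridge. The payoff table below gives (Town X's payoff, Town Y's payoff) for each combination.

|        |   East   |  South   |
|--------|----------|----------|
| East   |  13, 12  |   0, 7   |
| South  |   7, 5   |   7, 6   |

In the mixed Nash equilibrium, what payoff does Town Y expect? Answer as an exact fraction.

37/6

Town X mixes with probability p on East, chosen so Town Y is indifferent: 12p + 5(1−p) = 7p + 6(1−p) gives p = 1/6.
Town Y's expected payoff is 12·1/6 + 5·5/6 = 37/6.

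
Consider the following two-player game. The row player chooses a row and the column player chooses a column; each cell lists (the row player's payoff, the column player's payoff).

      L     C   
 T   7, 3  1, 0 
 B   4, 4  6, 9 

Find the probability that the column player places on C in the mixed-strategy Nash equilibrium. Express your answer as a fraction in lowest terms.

3/8

The column player's mix q on L must make the row player indifferent between T and B.
The row player's payoff from T: 7q + 1(1−q). From B: 4q + 6(1−q).
Set equal: 3q = 5(1−q) → q = 5/8.
Probability on C is 1 − 5/8 = 3/8.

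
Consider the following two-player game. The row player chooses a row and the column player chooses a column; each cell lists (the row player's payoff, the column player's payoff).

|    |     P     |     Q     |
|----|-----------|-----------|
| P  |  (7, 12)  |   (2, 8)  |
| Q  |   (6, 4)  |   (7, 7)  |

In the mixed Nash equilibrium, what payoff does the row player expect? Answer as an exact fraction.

37/6

The column player mixes with probability q on P, chosen so the row player is indifferent: 7q + 2(1−q) = 6q + 7(1−q) gives q = 5/6.
The row player's expected payoff (from either row, since indifferent) is 7·5/6 + 2·1/6 = 37/6.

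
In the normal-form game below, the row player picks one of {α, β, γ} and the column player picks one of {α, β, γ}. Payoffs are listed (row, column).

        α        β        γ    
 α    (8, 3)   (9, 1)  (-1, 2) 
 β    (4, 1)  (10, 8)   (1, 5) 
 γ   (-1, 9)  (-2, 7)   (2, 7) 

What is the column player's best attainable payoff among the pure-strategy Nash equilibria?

8

Both α is a pure NE (the row player: 8 ≥ 4; the column player: 3 ≥ 2). The column player gets 3.
Both β is a pure NE (the row player: 10 ≥ 9; the column player: 8 ≥ 5). The column player gets 8.
Every other cell has a profitable deviation for at least one player. Highest of {3, 8} is 8.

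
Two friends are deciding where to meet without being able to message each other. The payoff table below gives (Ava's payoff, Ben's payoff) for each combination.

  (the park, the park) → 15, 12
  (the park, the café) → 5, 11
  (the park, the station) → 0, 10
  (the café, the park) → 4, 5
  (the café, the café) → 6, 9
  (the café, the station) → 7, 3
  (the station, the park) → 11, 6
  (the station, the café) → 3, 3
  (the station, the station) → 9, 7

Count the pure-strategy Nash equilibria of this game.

3

Both the park: Ava gets 15 (best alternative 11); Ben gets 12 (best alternative 11). Neither deviates — NE.
Both the café: Ava gets 6 (best alternative 5); Ben gets 9 (best alternative 5). Neither deviates — NE.
Both the station: Ava gets 9 (best alternative 7); Ben gets 7 (best alternative 6). Neither deviates — NE.
(the station, the café) is not a NE: Ava would switch to the café (6 > 3).
No other cell survives both best-response checks, so there are 3 pure NE.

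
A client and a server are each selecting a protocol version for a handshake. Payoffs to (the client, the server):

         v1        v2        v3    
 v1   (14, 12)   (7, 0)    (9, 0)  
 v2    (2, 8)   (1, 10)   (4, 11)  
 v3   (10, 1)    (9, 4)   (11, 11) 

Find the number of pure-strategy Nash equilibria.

2

Both v1: the client gets 14 (best alternative 10); the server gets 12 (best alternative 0). Neither deviates — NE.
Both v3: the client gets 11 (best alternative 9); the server gets 11 (best alternative 4). Neither deviates — NE.
Both v2 is not a NE: the client would switch to v3 (9 > 1).
No other cell survives both best-response checks, so there are 2 pure NE.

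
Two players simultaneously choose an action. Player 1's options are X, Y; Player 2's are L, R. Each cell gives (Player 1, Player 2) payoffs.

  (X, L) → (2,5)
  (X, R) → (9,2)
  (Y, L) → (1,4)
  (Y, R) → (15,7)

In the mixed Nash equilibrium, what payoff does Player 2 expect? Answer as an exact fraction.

9/2

Player 1 mixes with probability p on X, chosen so Player 2 is indifferent: 5p + 4(1−p) = 2p + 7(1−p) gives p = 1/2.
Player 2's expected payoff is 5·1/2 + 4·1/2 = 9/2.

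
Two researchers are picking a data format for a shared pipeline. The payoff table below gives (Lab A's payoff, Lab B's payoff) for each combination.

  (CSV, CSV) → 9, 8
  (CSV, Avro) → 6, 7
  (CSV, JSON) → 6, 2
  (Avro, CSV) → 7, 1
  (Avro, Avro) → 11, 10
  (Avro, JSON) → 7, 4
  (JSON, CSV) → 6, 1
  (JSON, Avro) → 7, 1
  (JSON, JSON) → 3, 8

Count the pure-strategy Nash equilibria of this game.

Both CSV: Lab A gets 9 (best alternative 7); Lab B gets 8 (best alternative 7). Neither deviates — NE.
Both Avro: Lab A gets 11 (best alternative 7); Lab B gets 10 (best alternative 4). Neither deviates — NE.
Both JSON is not a NE: Lab A would switch to Avro (7 > 3).
No other cell survives both best-response checks, so there are 2 pure NE.

2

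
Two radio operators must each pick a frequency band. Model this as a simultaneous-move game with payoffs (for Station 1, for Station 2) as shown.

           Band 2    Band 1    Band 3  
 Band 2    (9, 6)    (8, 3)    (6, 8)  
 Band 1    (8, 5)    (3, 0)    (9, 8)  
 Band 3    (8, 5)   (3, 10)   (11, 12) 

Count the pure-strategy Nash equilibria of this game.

1

Both Band 3: Station 1 gets 11 (best alternative 9); Station 2 gets 12 (best alternative 10). Neither deviates — NE.
Both Band 2 is not a NE: Station 2 would switch to Band 3 (8 > 6).
No other cell survives both best-response checks, so there is 1 pure NE.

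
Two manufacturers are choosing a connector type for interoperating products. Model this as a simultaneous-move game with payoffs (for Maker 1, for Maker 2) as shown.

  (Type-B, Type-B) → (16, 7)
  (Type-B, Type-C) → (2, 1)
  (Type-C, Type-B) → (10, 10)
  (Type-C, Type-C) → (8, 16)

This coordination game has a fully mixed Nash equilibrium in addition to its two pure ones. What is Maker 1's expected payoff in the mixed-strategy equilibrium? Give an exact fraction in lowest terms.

Maker 2 mixes with probability q on Type-B, chosen so Maker 1 is indifferent: 16q + 2(1−q) = 10q + 8(1−q) gives q = 1/2.
Maker 1's expected payoff (from either row, since indifferent) is 16·1/2 + 2·1/2 = 9.

9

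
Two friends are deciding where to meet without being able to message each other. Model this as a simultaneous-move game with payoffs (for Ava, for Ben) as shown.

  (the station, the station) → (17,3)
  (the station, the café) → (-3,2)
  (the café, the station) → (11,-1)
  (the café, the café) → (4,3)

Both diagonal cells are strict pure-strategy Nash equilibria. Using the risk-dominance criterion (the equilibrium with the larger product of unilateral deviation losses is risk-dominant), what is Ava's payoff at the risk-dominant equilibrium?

4

At both the station: Ava loses 17 − 11 = 6 by deviating; Ben loses 3 − 2 = 1. Product = 6·1 = 6.
At both the café: Ava loses 4 − (-3) = 7 by deviating; Ben loses 3 − (-1) = 4. Product = 7·4 = 28.
28 > 6, so both the café is risk-dominant. Ava's payoff there is 4.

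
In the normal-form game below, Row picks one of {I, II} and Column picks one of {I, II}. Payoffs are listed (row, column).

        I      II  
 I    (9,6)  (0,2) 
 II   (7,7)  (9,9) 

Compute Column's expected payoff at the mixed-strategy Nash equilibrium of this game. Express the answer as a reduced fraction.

Row mixes with probability p on I, chosen so Column is indifferent: 6p + 7(1−p) = 2p + 9(1−p) gives p = 1/3.
Column's expected payoff is 6·1/3 + 7·2/3 = 20/3.

20/3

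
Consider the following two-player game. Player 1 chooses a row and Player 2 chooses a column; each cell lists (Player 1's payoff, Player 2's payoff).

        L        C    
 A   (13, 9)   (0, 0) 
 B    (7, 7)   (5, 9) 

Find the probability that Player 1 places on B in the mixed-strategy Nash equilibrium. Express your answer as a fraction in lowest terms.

9/11

Player 1's mix p on A must make Player 2 indifferent between L and C.
Player 2's payoff from L: 9p + 7(1−p). From C: 0p + 9(1−p).
Set equal: 9p = 2(1−p) → p = 2/11.
Probability on B is 1 − 2/11 = 9/11.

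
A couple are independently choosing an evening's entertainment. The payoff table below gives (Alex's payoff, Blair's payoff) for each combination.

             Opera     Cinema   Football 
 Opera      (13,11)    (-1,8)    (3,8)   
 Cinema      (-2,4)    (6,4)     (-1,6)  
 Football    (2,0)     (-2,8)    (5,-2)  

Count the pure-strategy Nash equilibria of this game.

1

Both Opera: Alex gets 13 (best alternative 2); Blair gets 11 (best alternative 8). Neither deviates — NE.
Both Football is not a NE: Blair would switch to Cinema (8 > -2).
No other cell survives both best-response checks, so there is 1 pure NE.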